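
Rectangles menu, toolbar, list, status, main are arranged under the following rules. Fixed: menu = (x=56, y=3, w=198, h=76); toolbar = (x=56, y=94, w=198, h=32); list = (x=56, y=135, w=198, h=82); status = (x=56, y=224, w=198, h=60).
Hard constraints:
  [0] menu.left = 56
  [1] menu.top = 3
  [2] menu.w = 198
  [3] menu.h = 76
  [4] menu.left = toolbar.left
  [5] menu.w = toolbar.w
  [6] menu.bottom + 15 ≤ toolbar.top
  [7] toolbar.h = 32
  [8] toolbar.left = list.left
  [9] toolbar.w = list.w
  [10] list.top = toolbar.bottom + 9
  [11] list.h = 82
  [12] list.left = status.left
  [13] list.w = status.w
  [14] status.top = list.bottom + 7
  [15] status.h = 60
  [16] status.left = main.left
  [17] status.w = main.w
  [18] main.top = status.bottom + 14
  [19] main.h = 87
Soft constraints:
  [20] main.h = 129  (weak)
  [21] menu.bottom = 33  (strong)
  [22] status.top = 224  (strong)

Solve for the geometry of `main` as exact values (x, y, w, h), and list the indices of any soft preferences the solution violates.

main = (x=56, y=298, w=198, h=87)
violated soft preferences: 20, 21

1. main.x = 56  [status.left = main.left]
2. main.w = 198  [status.w = main.w]
3. main.y = 298  [main.top = status.bottom + 14]
4. main.h = 87  [main.h = 87]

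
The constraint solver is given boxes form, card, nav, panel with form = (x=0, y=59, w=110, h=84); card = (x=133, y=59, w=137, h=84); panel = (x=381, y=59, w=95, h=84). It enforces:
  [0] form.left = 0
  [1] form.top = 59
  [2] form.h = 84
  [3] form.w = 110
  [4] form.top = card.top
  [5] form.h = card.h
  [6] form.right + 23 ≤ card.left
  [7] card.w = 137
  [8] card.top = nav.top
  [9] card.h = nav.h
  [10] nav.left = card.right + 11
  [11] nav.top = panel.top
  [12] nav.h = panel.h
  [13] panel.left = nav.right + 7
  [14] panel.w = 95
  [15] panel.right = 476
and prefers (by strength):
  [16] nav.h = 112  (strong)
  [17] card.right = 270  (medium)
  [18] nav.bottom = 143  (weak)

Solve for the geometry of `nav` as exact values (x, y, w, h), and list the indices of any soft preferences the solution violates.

1. nav.y = 59  [card.top = nav.top]
2. nav.h = 84  [card.h = nav.h]
3. nav.x = 281  [nav.left = card.right + 11]
4. nav.w = 93  [panel.left = nav.right + 7]

nav = (x=281, y=59, w=93, h=84)
violated soft preferences: 16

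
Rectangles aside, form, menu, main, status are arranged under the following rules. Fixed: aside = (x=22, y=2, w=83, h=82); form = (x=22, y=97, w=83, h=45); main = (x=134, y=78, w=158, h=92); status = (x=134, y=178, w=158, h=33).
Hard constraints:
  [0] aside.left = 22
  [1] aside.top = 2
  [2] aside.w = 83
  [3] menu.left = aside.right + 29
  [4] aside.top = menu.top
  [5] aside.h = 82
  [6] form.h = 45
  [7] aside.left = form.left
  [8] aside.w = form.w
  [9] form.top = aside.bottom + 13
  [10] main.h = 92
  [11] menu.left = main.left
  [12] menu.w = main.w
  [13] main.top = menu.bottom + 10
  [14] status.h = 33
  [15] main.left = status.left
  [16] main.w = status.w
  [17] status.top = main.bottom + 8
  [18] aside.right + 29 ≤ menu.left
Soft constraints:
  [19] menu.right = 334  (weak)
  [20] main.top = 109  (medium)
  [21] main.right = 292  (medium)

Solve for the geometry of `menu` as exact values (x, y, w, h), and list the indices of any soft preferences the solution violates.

1. menu.x = 134  [menu.left = aside.right + 29]
2. menu.y = 2  [aside.top = menu.top]
3. menu.w = 158  [menu.w = main.w]
4. menu.h = 66  [main.top = menu.bottom + 10]

menu = (x=134, y=2, w=158, h=66)
violated soft preferences: 19, 20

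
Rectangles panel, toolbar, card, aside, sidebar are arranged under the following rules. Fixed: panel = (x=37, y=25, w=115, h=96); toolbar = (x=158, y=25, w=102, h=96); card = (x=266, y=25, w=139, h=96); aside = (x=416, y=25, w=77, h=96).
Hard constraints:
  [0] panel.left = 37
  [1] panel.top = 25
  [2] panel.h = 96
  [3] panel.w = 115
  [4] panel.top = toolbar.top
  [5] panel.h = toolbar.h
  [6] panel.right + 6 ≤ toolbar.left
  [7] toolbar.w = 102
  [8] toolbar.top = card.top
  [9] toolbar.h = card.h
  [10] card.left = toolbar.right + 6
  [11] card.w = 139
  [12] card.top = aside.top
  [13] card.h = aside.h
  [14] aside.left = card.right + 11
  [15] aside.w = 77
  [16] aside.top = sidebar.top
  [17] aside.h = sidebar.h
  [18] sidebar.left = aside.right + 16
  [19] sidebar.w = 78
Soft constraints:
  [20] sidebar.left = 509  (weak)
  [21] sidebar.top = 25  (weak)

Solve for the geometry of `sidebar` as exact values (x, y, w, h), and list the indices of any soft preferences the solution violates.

sidebar = (x=509, y=25, w=78, h=96)
violated soft preferences: none

1. sidebar.y = 25  [aside.top = sidebar.top]
2. sidebar.h = 96  [aside.h = sidebar.h]
3. sidebar.x = 509  [sidebar.left = aside.right + 16]
4. sidebar.w = 78  [sidebar.w = 78]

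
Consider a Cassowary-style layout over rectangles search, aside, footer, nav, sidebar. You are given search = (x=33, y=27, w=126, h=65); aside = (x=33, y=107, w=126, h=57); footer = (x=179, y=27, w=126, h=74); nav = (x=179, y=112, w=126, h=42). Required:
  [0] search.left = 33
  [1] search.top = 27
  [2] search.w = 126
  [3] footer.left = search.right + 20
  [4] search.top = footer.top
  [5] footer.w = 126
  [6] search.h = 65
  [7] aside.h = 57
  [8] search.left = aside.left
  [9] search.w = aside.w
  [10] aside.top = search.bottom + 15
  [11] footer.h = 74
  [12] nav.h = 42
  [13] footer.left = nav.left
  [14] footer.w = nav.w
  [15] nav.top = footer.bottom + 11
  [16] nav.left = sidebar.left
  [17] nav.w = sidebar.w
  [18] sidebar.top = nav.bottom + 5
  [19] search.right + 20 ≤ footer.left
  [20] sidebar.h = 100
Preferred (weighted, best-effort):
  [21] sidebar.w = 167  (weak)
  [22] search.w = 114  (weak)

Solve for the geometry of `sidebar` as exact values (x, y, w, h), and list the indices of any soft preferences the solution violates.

1. sidebar.x = 179  [nav.left = sidebar.left]
2. sidebar.w = 126  [nav.w = sidebar.w]
3. sidebar.y = 159  [sidebar.top = nav.bottom + 5]
4. sidebar.h = 100  [sidebar.h = 100]

sidebar = (x=179, y=159, w=126, h=100)
violated soft preferences: 21, 22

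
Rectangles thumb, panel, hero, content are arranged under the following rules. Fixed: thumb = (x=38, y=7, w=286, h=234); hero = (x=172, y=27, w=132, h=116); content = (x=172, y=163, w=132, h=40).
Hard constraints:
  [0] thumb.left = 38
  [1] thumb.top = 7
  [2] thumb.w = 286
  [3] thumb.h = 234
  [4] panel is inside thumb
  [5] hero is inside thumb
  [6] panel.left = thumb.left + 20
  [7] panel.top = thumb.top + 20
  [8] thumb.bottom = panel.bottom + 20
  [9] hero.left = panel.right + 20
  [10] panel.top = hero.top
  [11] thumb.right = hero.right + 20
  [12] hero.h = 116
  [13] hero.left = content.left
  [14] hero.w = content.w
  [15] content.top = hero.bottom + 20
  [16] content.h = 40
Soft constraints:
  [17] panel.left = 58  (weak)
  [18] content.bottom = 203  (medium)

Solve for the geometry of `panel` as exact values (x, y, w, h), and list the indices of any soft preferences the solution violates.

1. panel.x = 58  [panel.left = thumb.left + 20]
2. panel.y = 27  [panel.top = thumb.top + 20]
3. panel.h = 194  [thumb.bottom = panel.bottom + 20]
4. panel.w = 94  [hero.left = panel.right + 20]

panel = (x=58, y=27, w=94, h=194)
violated soft preferences: none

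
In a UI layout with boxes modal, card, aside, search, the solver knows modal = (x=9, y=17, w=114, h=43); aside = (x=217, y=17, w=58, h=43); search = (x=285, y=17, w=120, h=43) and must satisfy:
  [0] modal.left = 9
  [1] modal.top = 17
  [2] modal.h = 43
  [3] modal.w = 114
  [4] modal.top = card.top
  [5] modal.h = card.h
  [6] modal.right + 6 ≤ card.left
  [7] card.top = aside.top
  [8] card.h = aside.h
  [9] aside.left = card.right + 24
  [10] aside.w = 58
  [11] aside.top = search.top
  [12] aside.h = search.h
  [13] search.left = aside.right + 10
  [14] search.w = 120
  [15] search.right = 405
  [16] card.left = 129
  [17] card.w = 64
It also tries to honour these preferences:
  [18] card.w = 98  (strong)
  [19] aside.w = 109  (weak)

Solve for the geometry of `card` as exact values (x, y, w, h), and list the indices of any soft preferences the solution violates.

1. card.y = 17  [modal.top = card.top]
2. card.h = 43  [modal.h = card.h]
3. card.x = 129  [card.left = 129]
4. card.w = 64  [card.w = 64]

card = (x=129, y=17, w=64, h=43)
violated soft preferences: 18, 19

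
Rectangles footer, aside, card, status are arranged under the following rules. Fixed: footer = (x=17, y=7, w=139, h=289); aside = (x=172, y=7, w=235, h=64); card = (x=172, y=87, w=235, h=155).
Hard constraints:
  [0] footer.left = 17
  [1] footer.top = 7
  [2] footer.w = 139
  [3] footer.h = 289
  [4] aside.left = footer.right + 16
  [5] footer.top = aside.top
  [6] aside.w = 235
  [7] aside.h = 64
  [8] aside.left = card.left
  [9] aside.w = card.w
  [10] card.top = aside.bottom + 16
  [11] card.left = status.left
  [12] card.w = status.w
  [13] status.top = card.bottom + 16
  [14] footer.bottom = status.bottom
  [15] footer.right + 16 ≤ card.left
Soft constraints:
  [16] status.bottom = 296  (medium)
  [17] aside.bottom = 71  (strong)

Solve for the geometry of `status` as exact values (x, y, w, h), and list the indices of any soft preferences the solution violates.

1. status.x = 172  [card.left = status.left]
2. status.w = 235  [card.w = status.w]
3. status.y = 258  [status.top = card.bottom + 16]
4. status.h = 38  [footer.bottom = status.bottom]

status = (x=172, y=258, w=235, h=38)
violated soft preferences: none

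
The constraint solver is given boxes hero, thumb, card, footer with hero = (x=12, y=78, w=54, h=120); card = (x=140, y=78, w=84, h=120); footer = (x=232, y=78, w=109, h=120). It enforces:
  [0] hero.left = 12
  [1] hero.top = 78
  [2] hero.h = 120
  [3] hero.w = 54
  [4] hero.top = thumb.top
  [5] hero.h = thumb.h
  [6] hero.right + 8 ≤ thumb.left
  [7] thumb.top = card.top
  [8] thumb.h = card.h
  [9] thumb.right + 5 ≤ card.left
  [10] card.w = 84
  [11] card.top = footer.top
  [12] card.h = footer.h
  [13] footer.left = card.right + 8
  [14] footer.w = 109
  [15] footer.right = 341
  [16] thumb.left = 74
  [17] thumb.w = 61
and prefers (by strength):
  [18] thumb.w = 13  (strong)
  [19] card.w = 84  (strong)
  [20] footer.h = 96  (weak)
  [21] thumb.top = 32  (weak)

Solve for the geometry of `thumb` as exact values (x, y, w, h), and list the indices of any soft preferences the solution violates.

1. thumb.y = 78  [hero.top = thumb.top]
2. thumb.h = 120  [hero.h = thumb.h]
3. thumb.x = 74  [thumb.left = 74]
4. thumb.w = 61  [thumb.w = 61]

thumb = (x=74, y=78, w=61, h=120)
violated soft preferences: 18, 20, 21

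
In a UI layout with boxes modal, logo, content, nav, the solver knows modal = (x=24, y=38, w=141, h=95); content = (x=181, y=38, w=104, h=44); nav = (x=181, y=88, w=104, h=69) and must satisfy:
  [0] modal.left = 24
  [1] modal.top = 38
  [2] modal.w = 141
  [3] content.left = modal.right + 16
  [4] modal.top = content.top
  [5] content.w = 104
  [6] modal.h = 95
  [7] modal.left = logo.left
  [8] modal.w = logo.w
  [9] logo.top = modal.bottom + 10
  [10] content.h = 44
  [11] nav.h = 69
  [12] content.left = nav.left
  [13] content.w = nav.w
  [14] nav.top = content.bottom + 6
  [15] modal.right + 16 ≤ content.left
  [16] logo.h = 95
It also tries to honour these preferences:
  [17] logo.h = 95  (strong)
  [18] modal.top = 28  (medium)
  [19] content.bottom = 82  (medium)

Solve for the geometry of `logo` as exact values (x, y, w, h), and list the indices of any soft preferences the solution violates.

logo = (x=24, y=143, w=141, h=95)
violated soft preferences: 18

1. logo.x = 24  [modal.left = logo.left]
2. logo.w = 141  [modal.w = logo.w]
3. logo.y = 143  [logo.top = modal.bottom + 10]
4. logo.h = 95  [logo.h = 95]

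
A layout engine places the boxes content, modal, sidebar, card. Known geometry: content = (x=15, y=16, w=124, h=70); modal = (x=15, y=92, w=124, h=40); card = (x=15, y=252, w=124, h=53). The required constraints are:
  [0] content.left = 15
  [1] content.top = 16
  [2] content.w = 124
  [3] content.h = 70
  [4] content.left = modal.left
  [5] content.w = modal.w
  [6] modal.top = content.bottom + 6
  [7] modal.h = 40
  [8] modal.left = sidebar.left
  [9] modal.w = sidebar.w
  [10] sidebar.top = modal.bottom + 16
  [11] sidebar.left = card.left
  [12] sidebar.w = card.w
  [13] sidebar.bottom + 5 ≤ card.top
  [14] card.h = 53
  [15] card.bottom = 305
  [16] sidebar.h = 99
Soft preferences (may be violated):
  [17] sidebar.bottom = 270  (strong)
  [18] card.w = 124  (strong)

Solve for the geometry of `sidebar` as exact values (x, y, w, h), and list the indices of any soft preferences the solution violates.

sidebar = (x=15, y=148, w=124, h=99)
violated soft preferences: 17

1. sidebar.x = 15  [modal.left = sidebar.left]
2. sidebar.w = 124  [modal.w = sidebar.w]
3. sidebar.y = 148  [sidebar.top = modal.bottom + 16]
4. sidebar.h = 99  [sidebar.h = 99]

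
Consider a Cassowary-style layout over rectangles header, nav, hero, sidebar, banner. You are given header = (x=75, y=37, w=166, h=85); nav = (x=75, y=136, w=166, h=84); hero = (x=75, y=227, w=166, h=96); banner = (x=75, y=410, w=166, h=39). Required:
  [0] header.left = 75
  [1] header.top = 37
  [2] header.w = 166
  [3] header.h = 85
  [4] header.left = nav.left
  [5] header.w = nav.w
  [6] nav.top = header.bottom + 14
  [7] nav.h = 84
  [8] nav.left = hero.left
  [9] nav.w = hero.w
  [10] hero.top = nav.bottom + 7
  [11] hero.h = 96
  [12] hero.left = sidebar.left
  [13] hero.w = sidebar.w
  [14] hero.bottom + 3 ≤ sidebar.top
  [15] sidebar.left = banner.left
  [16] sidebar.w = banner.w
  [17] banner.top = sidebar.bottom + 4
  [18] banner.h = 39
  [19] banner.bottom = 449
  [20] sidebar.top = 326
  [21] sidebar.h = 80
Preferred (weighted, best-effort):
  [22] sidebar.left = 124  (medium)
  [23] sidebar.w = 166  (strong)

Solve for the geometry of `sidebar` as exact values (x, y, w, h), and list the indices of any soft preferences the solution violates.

1. sidebar.x = 75  [hero.left = sidebar.left]
2. sidebar.w = 166  [hero.w = sidebar.w]
3. sidebar.y = 326  [sidebar.top = 326]
4. sidebar.h = 80  [sidebar.h = 80]

sidebar = (x=75, y=326, w=166, h=80)
violated soft preferences: 22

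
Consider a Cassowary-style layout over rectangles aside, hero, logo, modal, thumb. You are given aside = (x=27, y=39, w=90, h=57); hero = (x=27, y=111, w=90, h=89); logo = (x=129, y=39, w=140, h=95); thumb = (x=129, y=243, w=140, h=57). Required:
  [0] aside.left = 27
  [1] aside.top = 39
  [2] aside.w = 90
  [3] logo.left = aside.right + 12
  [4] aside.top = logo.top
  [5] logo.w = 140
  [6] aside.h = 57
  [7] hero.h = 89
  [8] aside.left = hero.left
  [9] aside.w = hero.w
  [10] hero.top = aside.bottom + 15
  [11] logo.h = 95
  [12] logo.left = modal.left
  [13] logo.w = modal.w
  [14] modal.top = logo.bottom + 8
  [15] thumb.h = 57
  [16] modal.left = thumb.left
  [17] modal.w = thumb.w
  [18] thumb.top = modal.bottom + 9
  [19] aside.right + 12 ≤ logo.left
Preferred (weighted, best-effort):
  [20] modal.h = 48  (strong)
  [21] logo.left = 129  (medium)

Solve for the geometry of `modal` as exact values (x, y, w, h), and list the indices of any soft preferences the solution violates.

modal = (x=129, y=142, w=140, h=92)
violated soft preferences: 20

1. modal.x = 129  [logo.left = modal.left]
2. modal.w = 140  [logo.w = modal.w]
3. modal.y = 142  [modal.top = logo.bottom + 8]
4. modal.h = 92  [thumb.top = modal.bottom + 9]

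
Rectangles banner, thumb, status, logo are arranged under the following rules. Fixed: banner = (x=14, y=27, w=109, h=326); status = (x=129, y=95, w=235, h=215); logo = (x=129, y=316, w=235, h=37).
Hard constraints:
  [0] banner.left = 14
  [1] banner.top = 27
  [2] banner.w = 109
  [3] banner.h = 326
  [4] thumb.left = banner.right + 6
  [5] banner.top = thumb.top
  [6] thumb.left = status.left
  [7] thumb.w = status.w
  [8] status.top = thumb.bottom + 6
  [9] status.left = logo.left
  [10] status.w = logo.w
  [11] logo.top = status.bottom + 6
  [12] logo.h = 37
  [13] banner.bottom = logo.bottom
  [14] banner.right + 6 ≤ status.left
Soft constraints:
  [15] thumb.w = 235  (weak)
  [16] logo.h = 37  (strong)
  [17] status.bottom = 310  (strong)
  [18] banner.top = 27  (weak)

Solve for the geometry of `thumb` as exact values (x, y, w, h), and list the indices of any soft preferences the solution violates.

1. thumb.x = 129  [thumb.left = banner.right + 6]
2. thumb.y = 27  [banner.top = thumb.top]
3. thumb.w = 235  [thumb.w = status.w]
4. thumb.h = 62  [status.top = thumb.bottom + 6]

thumb = (x=129, y=27, w=235, h=62)
violated soft preferences: none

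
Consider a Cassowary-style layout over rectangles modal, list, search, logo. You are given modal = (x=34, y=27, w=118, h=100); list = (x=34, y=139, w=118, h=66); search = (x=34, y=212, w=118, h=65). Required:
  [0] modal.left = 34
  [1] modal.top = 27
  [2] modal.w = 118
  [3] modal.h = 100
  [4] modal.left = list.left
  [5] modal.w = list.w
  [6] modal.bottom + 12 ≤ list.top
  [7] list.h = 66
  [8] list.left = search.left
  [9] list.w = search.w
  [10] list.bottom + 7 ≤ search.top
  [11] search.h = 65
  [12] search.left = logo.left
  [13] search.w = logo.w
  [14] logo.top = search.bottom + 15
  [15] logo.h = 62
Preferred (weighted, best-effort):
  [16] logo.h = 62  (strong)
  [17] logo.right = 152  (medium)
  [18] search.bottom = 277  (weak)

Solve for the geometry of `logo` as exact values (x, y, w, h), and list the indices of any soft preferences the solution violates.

1. logo.x = 34  [search.left = logo.left]
2. logo.w = 118  [search.w = logo.w]
3. logo.y = 292  [logo.top = search.bottom + 15]
4. logo.h = 62  [logo.h = 62]

logo = (x=34, y=292, w=118, h=62)
violated soft preferences: none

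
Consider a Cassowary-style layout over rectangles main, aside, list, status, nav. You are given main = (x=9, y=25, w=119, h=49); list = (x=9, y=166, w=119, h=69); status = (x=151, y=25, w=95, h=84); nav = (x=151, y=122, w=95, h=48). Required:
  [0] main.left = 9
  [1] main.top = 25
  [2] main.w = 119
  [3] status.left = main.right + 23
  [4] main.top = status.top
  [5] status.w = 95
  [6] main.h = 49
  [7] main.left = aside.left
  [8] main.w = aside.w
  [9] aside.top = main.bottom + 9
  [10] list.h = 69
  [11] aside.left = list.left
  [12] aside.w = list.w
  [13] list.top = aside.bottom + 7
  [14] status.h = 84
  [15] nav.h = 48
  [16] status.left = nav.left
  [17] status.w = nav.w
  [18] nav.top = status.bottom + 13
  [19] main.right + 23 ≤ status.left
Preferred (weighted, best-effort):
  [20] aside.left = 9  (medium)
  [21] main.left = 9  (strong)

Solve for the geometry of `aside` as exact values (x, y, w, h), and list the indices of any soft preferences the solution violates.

aside = (x=9, y=83, w=119, h=76)
violated soft preferences: none

1. aside.x = 9  [main.left = aside.left]
2. aside.w = 119  [main.w = aside.w]
3. aside.y = 83  [aside.top = main.bottom + 9]
4. aside.h = 76  [list.top = aside.bottom + 7]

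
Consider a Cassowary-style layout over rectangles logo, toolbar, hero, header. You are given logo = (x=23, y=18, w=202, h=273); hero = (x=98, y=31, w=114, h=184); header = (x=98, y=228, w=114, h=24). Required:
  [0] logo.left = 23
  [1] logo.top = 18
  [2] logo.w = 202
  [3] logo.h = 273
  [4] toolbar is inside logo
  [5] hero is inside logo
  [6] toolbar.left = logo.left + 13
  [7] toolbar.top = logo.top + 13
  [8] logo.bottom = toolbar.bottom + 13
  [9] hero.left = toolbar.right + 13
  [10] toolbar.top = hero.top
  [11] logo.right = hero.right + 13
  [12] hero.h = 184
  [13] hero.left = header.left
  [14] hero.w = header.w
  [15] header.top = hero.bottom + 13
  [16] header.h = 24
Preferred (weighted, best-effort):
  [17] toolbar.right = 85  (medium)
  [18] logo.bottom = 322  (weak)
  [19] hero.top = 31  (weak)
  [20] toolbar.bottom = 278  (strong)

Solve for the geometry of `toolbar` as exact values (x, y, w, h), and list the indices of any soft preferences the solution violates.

toolbar = (x=36, y=31, w=49, h=247)
violated soft preferences: 18

1. toolbar.x = 36  [toolbar.left = logo.left + 13]
2. toolbar.y = 31  [toolbar.top = logo.top + 13]
3. toolbar.h = 247  [logo.bottom = toolbar.bottom + 13]
4. toolbar.w = 49  [hero.left = toolbar.right + 13]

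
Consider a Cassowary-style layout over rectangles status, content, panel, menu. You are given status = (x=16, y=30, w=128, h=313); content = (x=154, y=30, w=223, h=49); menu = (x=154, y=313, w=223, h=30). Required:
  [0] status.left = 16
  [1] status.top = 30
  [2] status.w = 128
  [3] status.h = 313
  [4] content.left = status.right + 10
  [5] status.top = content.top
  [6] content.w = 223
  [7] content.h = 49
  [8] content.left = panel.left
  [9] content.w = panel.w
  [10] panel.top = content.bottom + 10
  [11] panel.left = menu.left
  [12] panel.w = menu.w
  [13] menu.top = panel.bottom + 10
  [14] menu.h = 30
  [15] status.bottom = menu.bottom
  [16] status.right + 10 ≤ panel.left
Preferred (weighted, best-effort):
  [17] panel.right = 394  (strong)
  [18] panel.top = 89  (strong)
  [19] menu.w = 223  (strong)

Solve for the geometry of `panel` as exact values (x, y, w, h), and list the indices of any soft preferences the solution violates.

1. panel.x = 154  [content.left = panel.left]
2. panel.w = 223  [content.w = panel.w]
3. panel.y = 89  [panel.top = content.bottom + 10]
4. panel.h = 214  [menu.top = panel.bottom + 10]

panel = (x=154, y=89, w=223, h=214)
violated soft preferences: 17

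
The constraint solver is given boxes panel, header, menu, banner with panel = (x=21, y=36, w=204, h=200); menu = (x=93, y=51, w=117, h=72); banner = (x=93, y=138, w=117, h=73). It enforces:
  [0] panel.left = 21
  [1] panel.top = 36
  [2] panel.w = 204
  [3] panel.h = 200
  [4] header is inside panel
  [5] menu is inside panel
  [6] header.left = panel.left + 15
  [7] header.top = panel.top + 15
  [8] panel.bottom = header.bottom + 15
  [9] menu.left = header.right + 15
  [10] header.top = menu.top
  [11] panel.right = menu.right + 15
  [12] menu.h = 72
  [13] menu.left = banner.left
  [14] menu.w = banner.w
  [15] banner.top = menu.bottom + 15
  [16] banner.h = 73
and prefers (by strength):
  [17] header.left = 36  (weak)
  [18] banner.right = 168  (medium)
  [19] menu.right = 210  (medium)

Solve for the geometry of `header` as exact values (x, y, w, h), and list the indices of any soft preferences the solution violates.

header = (x=36, y=51, w=42, h=170)
violated soft preferences: 18

1. header.x = 36  [header.left = panel.left + 15]
2. header.y = 51  [header.top = panel.top + 15]
3. header.h = 170  [panel.bottom = header.bottom + 15]
4. header.w = 42  [menu.left = header.right + 15]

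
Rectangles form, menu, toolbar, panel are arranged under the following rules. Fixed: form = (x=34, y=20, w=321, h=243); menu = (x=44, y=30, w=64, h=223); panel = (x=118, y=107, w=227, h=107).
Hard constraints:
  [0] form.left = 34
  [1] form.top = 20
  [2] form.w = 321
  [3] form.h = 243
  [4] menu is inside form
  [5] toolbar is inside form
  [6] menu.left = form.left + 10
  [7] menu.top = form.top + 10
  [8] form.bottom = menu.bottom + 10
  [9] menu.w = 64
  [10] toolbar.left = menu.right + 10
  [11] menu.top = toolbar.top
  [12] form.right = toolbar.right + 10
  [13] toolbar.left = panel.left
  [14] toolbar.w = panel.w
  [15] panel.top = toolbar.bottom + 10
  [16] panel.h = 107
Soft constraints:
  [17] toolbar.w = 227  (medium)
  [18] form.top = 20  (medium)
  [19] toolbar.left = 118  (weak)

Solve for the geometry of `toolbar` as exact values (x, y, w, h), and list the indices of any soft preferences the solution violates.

toolbar = (x=118, y=30, w=227, h=67)
violated soft preferences: none

1. toolbar.x = 118  [toolbar.left = menu.right + 10]
2. toolbar.y = 30  [menu.top = toolbar.top]
3. toolbar.w = 227  [form.right = toolbar.right + 10]
4. toolbar.h = 67  [panel.top = toolbar.bottom + 10]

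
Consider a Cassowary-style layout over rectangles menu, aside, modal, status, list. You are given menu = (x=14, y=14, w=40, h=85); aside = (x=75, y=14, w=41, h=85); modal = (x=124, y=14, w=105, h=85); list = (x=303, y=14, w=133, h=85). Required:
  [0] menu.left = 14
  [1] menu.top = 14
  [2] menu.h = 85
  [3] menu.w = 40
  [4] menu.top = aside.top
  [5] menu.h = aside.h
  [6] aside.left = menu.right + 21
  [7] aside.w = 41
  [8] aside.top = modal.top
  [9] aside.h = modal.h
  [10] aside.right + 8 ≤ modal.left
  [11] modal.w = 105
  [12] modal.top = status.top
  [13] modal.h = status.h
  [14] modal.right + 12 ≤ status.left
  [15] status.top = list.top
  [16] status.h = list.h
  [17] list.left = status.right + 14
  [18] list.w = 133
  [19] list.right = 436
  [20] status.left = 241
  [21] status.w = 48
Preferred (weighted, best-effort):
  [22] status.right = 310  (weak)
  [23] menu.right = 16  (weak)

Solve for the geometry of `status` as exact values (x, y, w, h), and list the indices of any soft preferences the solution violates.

status = (x=241, y=14, w=48, h=85)
violated soft preferences: 22, 23

1. status.y = 14  [modal.top = status.top]
2. status.h = 85  [modal.h = status.h]
3. status.x = 241  [status.left = 241]
4. status.w = 48  [status.w = 48]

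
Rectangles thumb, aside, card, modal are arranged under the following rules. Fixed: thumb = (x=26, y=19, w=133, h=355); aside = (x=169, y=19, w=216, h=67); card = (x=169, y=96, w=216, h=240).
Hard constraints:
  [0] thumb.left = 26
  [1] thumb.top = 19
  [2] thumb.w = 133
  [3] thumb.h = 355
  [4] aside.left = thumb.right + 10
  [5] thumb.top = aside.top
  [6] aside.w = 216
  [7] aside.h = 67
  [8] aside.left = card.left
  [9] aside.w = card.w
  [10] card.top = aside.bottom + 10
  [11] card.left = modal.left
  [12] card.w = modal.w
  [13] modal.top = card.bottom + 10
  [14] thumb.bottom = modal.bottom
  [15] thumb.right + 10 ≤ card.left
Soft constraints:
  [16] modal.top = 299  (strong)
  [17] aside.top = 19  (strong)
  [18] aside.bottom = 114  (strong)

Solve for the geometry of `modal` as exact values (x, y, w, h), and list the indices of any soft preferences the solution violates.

1. modal.x = 169  [card.left = modal.left]
2. modal.w = 216  [card.w = modal.w]
3. modal.y = 346  [modal.top = card.bottom + 10]
4. modal.h = 28  [thumb.bottom = modal.bottom]

modal = (x=169, y=346, w=216, h=28)
violated soft preferences: 16, 18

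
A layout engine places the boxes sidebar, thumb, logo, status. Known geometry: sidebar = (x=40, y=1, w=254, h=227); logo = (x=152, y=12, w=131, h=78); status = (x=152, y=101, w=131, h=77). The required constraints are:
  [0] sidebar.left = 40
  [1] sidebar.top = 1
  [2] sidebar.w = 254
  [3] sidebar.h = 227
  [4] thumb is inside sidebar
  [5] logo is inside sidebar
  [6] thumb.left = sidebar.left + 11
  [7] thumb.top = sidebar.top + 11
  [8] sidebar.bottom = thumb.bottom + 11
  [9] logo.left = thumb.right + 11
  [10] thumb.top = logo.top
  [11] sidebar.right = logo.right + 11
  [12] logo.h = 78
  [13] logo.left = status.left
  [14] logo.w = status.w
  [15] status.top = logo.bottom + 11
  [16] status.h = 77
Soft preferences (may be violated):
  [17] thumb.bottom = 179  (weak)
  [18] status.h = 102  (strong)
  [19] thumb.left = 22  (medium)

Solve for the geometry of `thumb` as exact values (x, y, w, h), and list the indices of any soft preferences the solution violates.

thumb = (x=51, y=12, w=90, h=205)
violated soft preferences: 17, 18, 19

1. thumb.x = 51  [thumb.left = sidebar.left + 11]
2. thumb.y = 12  [thumb.top = sidebar.top + 11]
3. thumb.h = 205  [sidebar.bottom = thumb.bottom + 11]
4. thumb.w = 90  [logo.left = thumb.right + 11]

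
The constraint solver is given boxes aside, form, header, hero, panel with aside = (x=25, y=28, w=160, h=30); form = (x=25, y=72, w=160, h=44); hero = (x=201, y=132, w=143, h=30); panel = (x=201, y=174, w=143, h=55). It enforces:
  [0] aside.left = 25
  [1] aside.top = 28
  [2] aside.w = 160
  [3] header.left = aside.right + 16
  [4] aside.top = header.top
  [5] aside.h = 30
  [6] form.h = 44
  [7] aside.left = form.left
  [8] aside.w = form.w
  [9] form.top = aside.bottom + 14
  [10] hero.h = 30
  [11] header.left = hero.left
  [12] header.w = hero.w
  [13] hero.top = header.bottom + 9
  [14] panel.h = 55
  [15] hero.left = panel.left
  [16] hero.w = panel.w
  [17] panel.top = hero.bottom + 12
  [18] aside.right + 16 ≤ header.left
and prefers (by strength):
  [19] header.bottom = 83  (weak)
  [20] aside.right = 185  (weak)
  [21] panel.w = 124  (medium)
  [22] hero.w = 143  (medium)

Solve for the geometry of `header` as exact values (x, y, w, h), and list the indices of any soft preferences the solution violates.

header = (x=201, y=28, w=143, h=95)
violated soft preferences: 19, 21

1. header.x = 201  [header.left = aside.right + 16]
2. header.y = 28  [aside.top = header.top]
3. header.w = 143  [header.w = hero.w]
4. header.h = 95  [hero.top = header.bottom + 9]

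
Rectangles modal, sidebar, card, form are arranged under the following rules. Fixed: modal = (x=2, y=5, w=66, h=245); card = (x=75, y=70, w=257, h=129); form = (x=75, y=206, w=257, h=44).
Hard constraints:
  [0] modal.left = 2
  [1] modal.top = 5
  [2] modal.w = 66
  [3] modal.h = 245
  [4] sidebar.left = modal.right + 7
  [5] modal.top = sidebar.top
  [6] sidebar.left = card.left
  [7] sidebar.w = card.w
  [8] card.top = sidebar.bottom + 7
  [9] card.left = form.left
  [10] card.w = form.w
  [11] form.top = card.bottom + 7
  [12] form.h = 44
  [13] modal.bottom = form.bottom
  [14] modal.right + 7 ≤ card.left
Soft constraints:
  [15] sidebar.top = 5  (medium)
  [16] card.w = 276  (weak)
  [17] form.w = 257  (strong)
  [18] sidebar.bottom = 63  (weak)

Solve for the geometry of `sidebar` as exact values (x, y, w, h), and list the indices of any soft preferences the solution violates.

sidebar = (x=75, y=5, w=257, h=58)
violated soft preferences: 16

1. sidebar.x = 75  [sidebar.left = modal.right + 7]
2. sidebar.y = 5  [modal.top = sidebar.top]
3. sidebar.w = 257  [sidebar.w = card.w]
4. sidebar.h = 58  [card.top = sidebar.bottom + 7]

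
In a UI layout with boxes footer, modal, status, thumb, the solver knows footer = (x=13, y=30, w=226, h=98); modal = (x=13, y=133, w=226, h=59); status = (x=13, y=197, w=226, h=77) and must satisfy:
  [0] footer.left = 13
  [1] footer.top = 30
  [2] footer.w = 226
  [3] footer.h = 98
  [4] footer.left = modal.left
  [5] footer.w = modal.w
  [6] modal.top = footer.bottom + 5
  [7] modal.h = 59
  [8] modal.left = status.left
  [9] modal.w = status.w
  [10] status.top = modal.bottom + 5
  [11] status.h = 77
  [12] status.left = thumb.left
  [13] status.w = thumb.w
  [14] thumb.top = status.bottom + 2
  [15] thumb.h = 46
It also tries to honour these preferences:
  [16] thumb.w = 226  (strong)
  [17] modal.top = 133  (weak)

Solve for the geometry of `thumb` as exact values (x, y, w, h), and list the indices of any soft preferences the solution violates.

thumb = (x=13, y=276, w=226, h=46)
violated soft preferences: none

1. thumb.x = 13  [status.left = thumb.left]
2. thumb.w = 226  [status.w = thumb.w]
3. thumb.y = 276  [thumb.top = status.bottom + 2]
4. thumb.h = 46  [thumb.h = 46]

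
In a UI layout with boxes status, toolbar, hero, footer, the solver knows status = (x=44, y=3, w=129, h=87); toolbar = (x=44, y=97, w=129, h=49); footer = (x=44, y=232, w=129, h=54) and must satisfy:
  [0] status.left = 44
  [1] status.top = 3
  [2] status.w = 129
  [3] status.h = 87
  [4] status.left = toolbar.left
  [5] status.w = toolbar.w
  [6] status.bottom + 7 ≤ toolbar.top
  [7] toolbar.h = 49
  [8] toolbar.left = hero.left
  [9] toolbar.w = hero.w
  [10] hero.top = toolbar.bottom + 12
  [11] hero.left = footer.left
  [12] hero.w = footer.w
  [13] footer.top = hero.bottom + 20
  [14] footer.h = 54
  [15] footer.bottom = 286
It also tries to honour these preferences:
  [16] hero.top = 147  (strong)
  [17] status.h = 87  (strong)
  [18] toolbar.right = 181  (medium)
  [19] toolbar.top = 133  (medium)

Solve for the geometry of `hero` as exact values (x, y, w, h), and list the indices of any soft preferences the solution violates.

1. hero.x = 44  [toolbar.left = hero.left]
2. hero.w = 129  [toolbar.w = hero.w]
3. hero.y = 158  [hero.top = toolbar.bottom + 12]
4. hero.h = 54  [footer.top = hero.bottom + 20]

hero = (x=44, y=158, w=129, h=54)
violated soft preferences: 16, 18, 19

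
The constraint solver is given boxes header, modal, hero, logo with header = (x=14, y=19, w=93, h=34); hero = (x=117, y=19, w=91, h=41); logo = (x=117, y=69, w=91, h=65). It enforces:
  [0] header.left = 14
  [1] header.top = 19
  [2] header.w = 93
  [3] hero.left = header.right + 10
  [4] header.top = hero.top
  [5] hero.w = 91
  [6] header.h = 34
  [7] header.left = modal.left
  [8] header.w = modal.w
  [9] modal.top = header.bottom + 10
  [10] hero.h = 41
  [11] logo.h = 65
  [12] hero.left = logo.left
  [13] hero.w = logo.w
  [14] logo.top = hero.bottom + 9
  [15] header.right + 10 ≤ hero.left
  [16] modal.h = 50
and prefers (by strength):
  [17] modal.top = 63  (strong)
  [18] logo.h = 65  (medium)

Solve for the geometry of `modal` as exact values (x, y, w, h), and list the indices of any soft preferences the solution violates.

1. modal.x = 14  [header.left = modal.left]
2. modal.w = 93  [header.w = modal.w]
3. modal.y = 63  [modal.top = header.bottom + 10]
4. modal.h = 50  [modal.h = 50]

modal = (x=14, y=63, w=93, h=50)
violated soft preferences: none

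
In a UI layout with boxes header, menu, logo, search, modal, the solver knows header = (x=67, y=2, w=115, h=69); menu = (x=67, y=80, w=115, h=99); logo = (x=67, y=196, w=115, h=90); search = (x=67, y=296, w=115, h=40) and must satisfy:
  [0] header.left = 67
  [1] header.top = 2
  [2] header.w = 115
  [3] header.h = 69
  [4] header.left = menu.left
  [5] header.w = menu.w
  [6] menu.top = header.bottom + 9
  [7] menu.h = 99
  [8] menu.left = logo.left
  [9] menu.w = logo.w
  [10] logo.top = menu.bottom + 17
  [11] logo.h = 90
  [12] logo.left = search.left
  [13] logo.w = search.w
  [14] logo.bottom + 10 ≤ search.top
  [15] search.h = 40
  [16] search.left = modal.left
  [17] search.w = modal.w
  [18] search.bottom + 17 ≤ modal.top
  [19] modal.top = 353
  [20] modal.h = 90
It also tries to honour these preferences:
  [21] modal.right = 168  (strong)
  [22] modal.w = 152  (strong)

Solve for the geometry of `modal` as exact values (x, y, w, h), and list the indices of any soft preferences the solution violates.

modal = (x=67, y=353, w=115, h=90)
violated soft preferences: 21, 22

1. modal.x = 67  [search.left = modal.left]
2. modal.w = 115  [search.w = modal.w]
3. modal.y = 353  [modal.top = 353]
4. modal.h = 90  [modal.h = 90]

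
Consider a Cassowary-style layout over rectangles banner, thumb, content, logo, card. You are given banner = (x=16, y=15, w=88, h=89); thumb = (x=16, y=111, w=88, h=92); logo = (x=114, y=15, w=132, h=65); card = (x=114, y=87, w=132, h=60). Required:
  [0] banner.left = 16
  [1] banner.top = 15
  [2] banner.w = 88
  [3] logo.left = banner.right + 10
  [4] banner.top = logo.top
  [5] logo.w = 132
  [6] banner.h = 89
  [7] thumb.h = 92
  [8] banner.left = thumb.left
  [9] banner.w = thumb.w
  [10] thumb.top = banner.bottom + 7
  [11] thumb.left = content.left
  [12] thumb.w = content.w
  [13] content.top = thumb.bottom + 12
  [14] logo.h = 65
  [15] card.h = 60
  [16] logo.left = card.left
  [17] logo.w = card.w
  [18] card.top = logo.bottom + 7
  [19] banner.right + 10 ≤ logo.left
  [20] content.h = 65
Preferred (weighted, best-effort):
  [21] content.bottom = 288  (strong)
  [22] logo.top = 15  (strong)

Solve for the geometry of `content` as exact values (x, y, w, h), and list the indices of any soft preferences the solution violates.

content = (x=16, y=215, w=88, h=65)
violated soft preferences: 21

1. content.x = 16  [thumb.left = content.left]
2. content.w = 88  [thumb.w = content.w]
3. content.y = 215  [content.top = thumb.bottom + 12]
4. content.h = 65  [content.h = 65]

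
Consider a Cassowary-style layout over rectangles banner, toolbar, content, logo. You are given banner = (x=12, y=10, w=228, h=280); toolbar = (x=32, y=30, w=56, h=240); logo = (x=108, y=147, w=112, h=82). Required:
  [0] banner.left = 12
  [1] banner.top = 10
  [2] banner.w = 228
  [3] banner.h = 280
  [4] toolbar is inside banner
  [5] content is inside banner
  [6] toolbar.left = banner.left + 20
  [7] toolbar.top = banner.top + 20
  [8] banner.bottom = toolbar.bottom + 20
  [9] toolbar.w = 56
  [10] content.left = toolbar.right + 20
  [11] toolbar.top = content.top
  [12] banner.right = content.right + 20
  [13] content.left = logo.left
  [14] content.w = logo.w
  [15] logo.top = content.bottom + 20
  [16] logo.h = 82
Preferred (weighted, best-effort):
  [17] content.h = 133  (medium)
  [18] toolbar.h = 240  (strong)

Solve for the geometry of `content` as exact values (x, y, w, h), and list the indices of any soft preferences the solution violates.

1. content.x = 108  [content.left = toolbar.right + 20]
2. content.y = 30  [toolbar.top = content.top]
3. content.w = 112  [banner.right = content.right + 20]
4. content.h = 97  [logo.top = content.bottom + 20]

content = (x=108, y=30, w=112, h=97)
violated soft preferences: 17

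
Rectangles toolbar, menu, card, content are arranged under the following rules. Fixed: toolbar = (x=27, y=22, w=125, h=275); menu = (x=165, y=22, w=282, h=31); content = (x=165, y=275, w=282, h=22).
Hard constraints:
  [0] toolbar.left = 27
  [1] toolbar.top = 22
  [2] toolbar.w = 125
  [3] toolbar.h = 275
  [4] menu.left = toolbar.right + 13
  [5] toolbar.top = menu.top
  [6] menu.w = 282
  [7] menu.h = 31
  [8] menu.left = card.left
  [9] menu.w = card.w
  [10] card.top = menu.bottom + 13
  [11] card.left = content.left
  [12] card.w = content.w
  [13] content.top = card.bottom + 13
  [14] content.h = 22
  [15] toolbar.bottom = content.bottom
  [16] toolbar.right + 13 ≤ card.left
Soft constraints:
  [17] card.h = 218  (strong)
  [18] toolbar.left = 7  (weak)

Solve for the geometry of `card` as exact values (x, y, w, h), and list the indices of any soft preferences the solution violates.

card = (x=165, y=66, w=282, h=196)
violated soft preferences: 17, 18

1. card.x = 165  [menu.left = card.left]
2. card.w = 282  [menu.w = card.w]
3. card.y = 66  [card.top = menu.bottom + 13]
4. card.h = 196  [content.top = card.bottom + 13]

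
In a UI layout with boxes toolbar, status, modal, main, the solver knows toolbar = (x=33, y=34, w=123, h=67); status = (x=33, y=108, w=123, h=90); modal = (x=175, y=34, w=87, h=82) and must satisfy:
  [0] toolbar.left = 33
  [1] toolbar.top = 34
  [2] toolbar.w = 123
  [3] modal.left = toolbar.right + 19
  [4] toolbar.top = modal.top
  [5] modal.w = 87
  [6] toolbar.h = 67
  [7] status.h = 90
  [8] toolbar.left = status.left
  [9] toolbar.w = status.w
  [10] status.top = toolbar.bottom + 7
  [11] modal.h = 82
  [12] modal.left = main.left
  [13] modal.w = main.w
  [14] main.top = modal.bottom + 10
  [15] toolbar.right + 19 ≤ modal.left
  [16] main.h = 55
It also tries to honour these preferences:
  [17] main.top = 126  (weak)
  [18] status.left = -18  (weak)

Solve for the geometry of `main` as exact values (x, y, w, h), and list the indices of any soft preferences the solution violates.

1. main.x = 175  [modal.left = main.left]
2. main.w = 87  [modal.w = main.w]
3. main.y = 126  [main.top = modal.bottom + 10]
4. main.h = 55  [main.h = 55]

main = (x=175, y=126, w=87, h=55)
violated soft preferences: 18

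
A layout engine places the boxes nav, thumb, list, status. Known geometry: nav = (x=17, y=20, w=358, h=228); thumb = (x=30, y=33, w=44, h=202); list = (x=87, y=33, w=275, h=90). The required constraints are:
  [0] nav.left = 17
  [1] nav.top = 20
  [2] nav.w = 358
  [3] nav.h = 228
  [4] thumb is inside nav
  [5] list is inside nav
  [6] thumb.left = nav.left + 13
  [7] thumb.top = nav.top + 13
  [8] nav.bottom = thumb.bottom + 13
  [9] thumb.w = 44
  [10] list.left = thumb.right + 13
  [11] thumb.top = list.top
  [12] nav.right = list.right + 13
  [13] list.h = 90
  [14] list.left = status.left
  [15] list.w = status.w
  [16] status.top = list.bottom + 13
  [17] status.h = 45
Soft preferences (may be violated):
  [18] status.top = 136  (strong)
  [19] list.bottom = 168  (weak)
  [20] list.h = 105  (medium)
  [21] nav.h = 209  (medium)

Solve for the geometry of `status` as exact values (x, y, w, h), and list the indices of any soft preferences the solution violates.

status = (x=87, y=136, w=275, h=45)
violated soft preferences: 19, 20, 21

1. status.x = 87  [list.left = status.left]
2. status.w = 275  [list.w = status.w]
3. status.y = 136  [status.top = list.bottom + 13]
4. status.h = 45  [status.h = 45]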